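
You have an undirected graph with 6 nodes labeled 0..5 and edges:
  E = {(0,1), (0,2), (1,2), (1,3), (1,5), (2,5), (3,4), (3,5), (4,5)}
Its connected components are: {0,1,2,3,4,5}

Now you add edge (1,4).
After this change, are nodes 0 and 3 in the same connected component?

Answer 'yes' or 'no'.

Initial components: {0,1,2,3,4,5}
Adding edge (1,4): both already in same component {0,1,2,3,4,5}. No change.
New components: {0,1,2,3,4,5}
Are 0 and 3 in the same component? yes

Answer: yes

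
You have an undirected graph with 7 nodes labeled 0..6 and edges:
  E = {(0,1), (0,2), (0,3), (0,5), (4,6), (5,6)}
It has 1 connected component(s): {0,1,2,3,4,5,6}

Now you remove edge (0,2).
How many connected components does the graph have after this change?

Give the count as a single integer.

Initial component count: 1
Remove (0,2): it was a bridge. Count increases: 1 -> 2.
  After removal, components: {0,1,3,4,5,6} {2}
New component count: 2

Answer: 2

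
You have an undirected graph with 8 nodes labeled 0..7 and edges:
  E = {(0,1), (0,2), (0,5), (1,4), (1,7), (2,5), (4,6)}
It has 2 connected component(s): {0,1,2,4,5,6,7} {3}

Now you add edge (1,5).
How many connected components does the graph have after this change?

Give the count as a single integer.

Answer: 2

Derivation:
Initial component count: 2
Add (1,5): endpoints already in same component. Count unchanged: 2.
New component count: 2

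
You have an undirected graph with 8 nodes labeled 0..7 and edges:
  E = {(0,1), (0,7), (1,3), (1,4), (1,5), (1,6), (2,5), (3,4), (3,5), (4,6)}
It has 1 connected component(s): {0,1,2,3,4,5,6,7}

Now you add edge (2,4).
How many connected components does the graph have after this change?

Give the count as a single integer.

Initial component count: 1
Add (2,4): endpoints already in same component. Count unchanged: 1.
New component count: 1

Answer: 1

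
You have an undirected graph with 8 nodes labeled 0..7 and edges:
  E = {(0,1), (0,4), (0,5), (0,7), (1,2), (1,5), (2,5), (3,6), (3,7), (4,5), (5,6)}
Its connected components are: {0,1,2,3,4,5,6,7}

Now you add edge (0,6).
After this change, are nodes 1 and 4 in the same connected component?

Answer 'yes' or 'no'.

Initial components: {0,1,2,3,4,5,6,7}
Adding edge (0,6): both already in same component {0,1,2,3,4,5,6,7}. No change.
New components: {0,1,2,3,4,5,6,7}
Are 1 and 4 in the same component? yes

Answer: yes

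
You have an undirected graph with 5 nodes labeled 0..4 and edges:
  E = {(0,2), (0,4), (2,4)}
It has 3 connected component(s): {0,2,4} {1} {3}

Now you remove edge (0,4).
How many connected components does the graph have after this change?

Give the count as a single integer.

Initial component count: 3
Remove (0,4): not a bridge. Count unchanged: 3.
  After removal, components: {0,2,4} {1} {3}
New component count: 3

Answer: 3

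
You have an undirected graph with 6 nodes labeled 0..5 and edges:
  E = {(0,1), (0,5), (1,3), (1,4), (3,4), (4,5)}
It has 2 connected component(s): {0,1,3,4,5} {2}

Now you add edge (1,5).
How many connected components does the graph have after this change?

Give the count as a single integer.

Initial component count: 2
Add (1,5): endpoints already in same component. Count unchanged: 2.
New component count: 2

Answer: 2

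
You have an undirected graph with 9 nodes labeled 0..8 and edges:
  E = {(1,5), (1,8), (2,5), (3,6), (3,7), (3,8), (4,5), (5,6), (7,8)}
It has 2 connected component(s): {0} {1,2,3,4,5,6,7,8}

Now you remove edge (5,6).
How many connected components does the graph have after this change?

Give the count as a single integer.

Initial component count: 2
Remove (5,6): not a bridge. Count unchanged: 2.
  After removal, components: {0} {1,2,3,4,5,6,7,8}
New component count: 2

Answer: 2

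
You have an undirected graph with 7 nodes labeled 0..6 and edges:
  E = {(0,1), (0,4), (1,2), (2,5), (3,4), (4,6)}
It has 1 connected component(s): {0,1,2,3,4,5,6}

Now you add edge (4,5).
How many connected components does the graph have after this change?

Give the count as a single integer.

Initial component count: 1
Add (4,5): endpoints already in same component. Count unchanged: 1.
New component count: 1

Answer: 1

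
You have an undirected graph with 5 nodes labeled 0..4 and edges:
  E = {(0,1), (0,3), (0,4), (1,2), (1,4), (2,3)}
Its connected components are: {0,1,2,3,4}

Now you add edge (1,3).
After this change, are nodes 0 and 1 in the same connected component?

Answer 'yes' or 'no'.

Initial components: {0,1,2,3,4}
Adding edge (1,3): both already in same component {0,1,2,3,4}. No change.
New components: {0,1,2,3,4}
Are 0 and 1 in the same component? yes

Answer: yes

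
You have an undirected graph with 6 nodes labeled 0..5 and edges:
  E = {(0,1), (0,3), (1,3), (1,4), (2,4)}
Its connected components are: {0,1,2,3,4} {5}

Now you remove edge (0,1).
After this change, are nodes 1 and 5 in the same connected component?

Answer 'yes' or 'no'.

Answer: no

Derivation:
Initial components: {0,1,2,3,4} {5}
Removing edge (0,1): not a bridge — component count unchanged at 2.
New components: {0,1,2,3,4} {5}
Are 1 and 5 in the same component? no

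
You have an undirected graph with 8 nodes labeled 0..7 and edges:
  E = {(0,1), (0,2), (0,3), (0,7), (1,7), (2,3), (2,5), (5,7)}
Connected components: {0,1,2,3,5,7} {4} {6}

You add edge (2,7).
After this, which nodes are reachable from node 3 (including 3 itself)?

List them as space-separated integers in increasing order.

Answer: 0 1 2 3 5 7

Derivation:
Before: nodes reachable from 3: {0,1,2,3,5,7}
Adding (2,7): both endpoints already in same component. Reachability from 3 unchanged.
After: nodes reachable from 3: {0,1,2,3,5,7}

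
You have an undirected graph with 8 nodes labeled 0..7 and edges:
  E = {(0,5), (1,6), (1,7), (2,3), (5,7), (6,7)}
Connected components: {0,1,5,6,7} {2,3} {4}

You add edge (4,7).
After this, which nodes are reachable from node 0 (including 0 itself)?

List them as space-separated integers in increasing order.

Answer: 0 1 4 5 6 7

Derivation:
Before: nodes reachable from 0: {0,1,5,6,7}
Adding (4,7): merges 0's component with another. Reachability grows.
After: nodes reachable from 0: {0,1,4,5,6,7}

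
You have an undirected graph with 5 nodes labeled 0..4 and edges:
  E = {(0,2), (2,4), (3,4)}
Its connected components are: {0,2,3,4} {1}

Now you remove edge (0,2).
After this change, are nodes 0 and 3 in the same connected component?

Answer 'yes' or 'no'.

Answer: no

Derivation:
Initial components: {0,2,3,4} {1}
Removing edge (0,2): it was a bridge — component count 2 -> 3.
New components: {0} {1} {2,3,4}
Are 0 and 3 in the same component? no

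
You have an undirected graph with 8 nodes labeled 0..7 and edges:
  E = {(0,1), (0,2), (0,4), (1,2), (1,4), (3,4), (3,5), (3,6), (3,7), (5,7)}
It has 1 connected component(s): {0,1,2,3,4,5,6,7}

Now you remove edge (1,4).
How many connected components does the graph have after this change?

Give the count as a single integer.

Initial component count: 1
Remove (1,4): not a bridge. Count unchanged: 1.
  After removal, components: {0,1,2,3,4,5,6,7}
New component count: 1

Answer: 1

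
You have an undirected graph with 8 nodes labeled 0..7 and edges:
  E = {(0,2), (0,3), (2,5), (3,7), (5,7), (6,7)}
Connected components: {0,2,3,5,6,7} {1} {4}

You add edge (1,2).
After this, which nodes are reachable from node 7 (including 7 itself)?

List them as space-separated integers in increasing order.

Answer: 0 1 2 3 5 6 7

Derivation:
Before: nodes reachable from 7: {0,2,3,5,6,7}
Adding (1,2): merges 7's component with another. Reachability grows.
After: nodes reachable from 7: {0,1,2,3,5,6,7}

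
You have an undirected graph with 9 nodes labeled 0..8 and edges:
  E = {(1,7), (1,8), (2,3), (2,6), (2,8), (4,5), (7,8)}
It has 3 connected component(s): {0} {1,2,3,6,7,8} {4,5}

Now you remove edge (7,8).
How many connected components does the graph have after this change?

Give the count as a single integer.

Initial component count: 3
Remove (7,8): not a bridge. Count unchanged: 3.
  After removal, components: {0} {1,2,3,6,7,8} {4,5}
New component count: 3

Answer: 3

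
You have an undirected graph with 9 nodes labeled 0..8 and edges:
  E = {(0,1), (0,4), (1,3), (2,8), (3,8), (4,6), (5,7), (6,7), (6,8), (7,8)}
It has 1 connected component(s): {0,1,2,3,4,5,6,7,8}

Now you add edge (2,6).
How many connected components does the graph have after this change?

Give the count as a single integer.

Answer: 1

Derivation:
Initial component count: 1
Add (2,6): endpoints already in same component. Count unchanged: 1.
New component count: 1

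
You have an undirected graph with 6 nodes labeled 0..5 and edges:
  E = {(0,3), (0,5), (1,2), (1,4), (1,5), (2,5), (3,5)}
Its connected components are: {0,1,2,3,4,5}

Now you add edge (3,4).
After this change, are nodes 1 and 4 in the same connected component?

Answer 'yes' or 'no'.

Answer: yes

Derivation:
Initial components: {0,1,2,3,4,5}
Adding edge (3,4): both already in same component {0,1,2,3,4,5}. No change.
New components: {0,1,2,3,4,5}
Are 1 and 4 in the same component? yes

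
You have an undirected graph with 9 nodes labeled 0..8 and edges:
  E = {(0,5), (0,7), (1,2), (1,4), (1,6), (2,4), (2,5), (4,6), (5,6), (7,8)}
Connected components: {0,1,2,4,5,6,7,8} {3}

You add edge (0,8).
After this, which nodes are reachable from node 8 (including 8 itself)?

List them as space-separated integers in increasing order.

Before: nodes reachable from 8: {0,1,2,4,5,6,7,8}
Adding (0,8): both endpoints already in same component. Reachability from 8 unchanged.
After: nodes reachable from 8: {0,1,2,4,5,6,7,8}

Answer: 0 1 2 4 5 6 7 8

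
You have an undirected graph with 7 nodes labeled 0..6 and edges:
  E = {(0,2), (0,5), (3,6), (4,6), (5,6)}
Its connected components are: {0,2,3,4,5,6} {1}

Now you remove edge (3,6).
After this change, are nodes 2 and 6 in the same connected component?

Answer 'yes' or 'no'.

Answer: yes

Derivation:
Initial components: {0,2,3,4,5,6} {1}
Removing edge (3,6): it was a bridge — component count 2 -> 3.
New components: {0,2,4,5,6} {1} {3}
Are 2 and 6 in the same component? yes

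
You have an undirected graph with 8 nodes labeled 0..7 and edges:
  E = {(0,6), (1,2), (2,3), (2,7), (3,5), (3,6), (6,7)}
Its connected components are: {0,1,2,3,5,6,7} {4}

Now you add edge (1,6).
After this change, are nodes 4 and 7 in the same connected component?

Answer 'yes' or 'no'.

Answer: no

Derivation:
Initial components: {0,1,2,3,5,6,7} {4}
Adding edge (1,6): both already in same component {0,1,2,3,5,6,7}. No change.
New components: {0,1,2,3,5,6,7} {4}
Are 4 and 7 in the same component? no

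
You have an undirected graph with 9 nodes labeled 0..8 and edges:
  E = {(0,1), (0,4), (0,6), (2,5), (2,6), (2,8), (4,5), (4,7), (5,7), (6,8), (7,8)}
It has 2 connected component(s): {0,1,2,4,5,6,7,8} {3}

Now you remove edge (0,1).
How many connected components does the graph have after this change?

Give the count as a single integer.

Answer: 3

Derivation:
Initial component count: 2
Remove (0,1): it was a bridge. Count increases: 2 -> 3.
  After removal, components: {0,2,4,5,6,7,8} {1} {3}
New component count: 3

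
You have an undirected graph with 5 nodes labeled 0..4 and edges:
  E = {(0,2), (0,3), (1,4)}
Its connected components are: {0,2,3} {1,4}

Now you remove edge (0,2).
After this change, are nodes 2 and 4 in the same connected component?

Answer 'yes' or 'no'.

Answer: no

Derivation:
Initial components: {0,2,3} {1,4}
Removing edge (0,2): it was a bridge — component count 2 -> 3.
New components: {0,3} {1,4} {2}
Are 2 and 4 in the same component? no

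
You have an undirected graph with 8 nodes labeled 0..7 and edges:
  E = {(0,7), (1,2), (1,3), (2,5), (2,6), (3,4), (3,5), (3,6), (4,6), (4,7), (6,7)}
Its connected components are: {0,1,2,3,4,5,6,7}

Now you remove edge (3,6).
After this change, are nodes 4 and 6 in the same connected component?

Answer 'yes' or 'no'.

Answer: yes

Derivation:
Initial components: {0,1,2,3,4,5,6,7}
Removing edge (3,6): not a bridge — component count unchanged at 1.
New components: {0,1,2,3,4,5,6,7}
Are 4 and 6 in the same component? yes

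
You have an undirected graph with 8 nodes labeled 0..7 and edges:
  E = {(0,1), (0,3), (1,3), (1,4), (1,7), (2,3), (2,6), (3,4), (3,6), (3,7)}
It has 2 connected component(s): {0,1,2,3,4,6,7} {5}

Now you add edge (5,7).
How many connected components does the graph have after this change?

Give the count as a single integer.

Initial component count: 2
Add (5,7): merges two components. Count decreases: 2 -> 1.
New component count: 1

Answer: 1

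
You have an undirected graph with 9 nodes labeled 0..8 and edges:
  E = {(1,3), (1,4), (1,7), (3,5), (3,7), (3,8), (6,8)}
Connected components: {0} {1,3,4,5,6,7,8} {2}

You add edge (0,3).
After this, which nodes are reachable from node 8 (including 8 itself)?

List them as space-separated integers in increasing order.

Before: nodes reachable from 8: {1,3,4,5,6,7,8}
Adding (0,3): merges 8's component with another. Reachability grows.
After: nodes reachable from 8: {0,1,3,4,5,6,7,8}

Answer: 0 1 3 4 5 6 7 8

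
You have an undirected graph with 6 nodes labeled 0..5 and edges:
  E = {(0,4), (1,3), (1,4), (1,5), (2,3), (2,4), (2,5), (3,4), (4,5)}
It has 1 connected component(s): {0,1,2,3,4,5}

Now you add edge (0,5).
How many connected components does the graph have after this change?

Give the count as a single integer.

Initial component count: 1
Add (0,5): endpoints already in same component. Count unchanged: 1.
New component count: 1

Answer: 1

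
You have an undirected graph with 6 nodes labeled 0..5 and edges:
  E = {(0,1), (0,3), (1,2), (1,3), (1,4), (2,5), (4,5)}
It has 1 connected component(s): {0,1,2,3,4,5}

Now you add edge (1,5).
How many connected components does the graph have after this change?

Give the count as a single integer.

Initial component count: 1
Add (1,5): endpoints already in same component. Count unchanged: 1.
New component count: 1

Answer: 1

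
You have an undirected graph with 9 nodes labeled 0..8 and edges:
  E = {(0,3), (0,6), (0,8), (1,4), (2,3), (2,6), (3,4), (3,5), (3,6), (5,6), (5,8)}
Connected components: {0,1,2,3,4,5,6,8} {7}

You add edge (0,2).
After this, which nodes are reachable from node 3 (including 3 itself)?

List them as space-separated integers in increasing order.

Answer: 0 1 2 3 4 5 6 8

Derivation:
Before: nodes reachable from 3: {0,1,2,3,4,5,6,8}
Adding (0,2): both endpoints already in same component. Reachability from 3 unchanged.
After: nodes reachable from 3: {0,1,2,3,4,5,6,8}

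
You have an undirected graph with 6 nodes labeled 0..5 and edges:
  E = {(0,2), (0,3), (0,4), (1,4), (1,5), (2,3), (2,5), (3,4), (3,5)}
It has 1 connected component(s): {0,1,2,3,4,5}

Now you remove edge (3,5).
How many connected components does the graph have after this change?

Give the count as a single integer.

Answer: 1

Derivation:
Initial component count: 1
Remove (3,5): not a bridge. Count unchanged: 1.
  After removal, components: {0,1,2,3,4,5}
New component count: 1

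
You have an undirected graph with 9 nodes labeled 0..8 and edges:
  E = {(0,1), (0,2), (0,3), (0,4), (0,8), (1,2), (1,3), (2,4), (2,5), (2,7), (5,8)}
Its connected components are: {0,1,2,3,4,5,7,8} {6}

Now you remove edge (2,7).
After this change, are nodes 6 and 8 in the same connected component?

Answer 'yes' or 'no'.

Initial components: {0,1,2,3,4,5,7,8} {6}
Removing edge (2,7): it was a bridge — component count 2 -> 3.
New components: {0,1,2,3,4,5,8} {6} {7}
Are 6 and 8 in the same component? no

Answer: no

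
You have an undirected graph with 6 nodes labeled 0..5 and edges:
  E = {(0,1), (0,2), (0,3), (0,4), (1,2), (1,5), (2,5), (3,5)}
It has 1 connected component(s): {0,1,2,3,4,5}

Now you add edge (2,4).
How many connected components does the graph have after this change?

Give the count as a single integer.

Answer: 1

Derivation:
Initial component count: 1
Add (2,4): endpoints already in same component. Count unchanged: 1.
New component count: 1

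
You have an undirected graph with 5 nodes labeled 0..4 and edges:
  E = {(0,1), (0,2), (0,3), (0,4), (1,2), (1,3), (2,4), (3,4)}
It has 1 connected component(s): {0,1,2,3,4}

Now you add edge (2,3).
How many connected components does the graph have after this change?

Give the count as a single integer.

Initial component count: 1
Add (2,3): endpoints already in same component. Count unchanged: 1.
New component count: 1

Answer: 1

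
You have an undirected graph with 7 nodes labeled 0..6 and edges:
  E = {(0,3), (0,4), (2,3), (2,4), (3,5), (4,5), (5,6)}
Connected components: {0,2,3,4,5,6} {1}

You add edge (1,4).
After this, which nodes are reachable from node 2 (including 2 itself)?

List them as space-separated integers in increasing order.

Answer: 0 1 2 3 4 5 6

Derivation:
Before: nodes reachable from 2: {0,2,3,4,5,6}
Adding (1,4): merges 2's component with another. Reachability grows.
After: nodes reachable from 2: {0,1,2,3,4,5,6}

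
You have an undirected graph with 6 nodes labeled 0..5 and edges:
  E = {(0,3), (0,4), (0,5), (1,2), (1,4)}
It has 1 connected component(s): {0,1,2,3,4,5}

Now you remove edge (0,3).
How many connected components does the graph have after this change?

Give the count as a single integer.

Answer: 2

Derivation:
Initial component count: 1
Remove (0,3): it was a bridge. Count increases: 1 -> 2.
  After removal, components: {0,1,2,4,5} {3}
New component count: 2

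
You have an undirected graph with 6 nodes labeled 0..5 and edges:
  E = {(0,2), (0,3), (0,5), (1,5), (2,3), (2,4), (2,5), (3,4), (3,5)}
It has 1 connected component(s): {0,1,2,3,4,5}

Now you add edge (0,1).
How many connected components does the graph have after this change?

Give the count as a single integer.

Answer: 1

Derivation:
Initial component count: 1
Add (0,1): endpoints already in same component. Count unchanged: 1.
New component count: 1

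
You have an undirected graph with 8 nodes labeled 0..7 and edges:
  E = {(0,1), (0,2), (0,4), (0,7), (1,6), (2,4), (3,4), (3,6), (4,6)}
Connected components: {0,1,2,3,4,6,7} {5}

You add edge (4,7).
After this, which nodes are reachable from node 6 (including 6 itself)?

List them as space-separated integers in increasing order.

Answer: 0 1 2 3 4 6 7

Derivation:
Before: nodes reachable from 6: {0,1,2,3,4,6,7}
Adding (4,7): both endpoints already in same component. Reachability from 6 unchanged.
After: nodes reachable from 6: {0,1,2,3,4,6,7}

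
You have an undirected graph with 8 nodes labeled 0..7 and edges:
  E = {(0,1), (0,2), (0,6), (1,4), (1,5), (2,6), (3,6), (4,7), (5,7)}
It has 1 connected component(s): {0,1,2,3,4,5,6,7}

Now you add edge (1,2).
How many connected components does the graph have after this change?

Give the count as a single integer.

Initial component count: 1
Add (1,2): endpoints already in same component. Count unchanged: 1.
New component count: 1

Answer: 1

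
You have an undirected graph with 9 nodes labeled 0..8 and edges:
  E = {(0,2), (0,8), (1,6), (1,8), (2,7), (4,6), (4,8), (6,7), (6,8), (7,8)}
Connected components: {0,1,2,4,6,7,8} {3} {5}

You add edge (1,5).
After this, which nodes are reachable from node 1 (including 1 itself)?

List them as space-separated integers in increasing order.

Before: nodes reachable from 1: {0,1,2,4,6,7,8}
Adding (1,5): merges 1's component with another. Reachability grows.
After: nodes reachable from 1: {0,1,2,4,5,6,7,8}

Answer: 0 1 2 4 5 6 7 8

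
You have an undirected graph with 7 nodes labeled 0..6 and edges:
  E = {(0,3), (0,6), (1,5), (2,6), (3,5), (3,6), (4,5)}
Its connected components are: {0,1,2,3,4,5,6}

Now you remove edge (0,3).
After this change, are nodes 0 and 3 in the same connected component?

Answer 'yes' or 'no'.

Answer: yes

Derivation:
Initial components: {0,1,2,3,4,5,6}
Removing edge (0,3): not a bridge — component count unchanged at 1.
New components: {0,1,2,3,4,5,6}
Are 0 and 3 in the same component? yes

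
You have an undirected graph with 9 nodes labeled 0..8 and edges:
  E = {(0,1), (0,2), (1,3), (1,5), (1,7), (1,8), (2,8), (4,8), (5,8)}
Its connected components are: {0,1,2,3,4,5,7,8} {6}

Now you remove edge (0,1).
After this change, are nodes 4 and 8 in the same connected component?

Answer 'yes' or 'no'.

Initial components: {0,1,2,3,4,5,7,8} {6}
Removing edge (0,1): not a bridge — component count unchanged at 2.
New components: {0,1,2,3,4,5,7,8} {6}
Are 4 and 8 in the same component? yes

Answer: yes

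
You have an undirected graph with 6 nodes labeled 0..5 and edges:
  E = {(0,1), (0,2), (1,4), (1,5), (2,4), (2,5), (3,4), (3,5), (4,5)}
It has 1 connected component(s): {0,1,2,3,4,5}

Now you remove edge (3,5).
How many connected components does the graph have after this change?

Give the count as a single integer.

Answer: 1

Derivation:
Initial component count: 1
Remove (3,5): not a bridge. Count unchanged: 1.
  After removal, components: {0,1,2,3,4,5}
New component count: 1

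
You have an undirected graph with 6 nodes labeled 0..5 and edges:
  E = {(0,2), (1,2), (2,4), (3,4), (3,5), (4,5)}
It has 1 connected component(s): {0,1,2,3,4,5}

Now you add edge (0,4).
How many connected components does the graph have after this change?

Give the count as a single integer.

Initial component count: 1
Add (0,4): endpoints already in same component. Count unchanged: 1.
New component count: 1

Answer: 1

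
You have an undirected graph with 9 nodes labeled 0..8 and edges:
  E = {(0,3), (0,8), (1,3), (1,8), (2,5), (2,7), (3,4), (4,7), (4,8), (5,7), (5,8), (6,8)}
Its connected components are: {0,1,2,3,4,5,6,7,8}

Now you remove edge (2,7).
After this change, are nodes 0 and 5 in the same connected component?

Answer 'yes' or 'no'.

Answer: yes

Derivation:
Initial components: {0,1,2,3,4,5,6,7,8}
Removing edge (2,7): not a bridge — component count unchanged at 1.
New components: {0,1,2,3,4,5,6,7,8}
Are 0 and 5 in the same component? yes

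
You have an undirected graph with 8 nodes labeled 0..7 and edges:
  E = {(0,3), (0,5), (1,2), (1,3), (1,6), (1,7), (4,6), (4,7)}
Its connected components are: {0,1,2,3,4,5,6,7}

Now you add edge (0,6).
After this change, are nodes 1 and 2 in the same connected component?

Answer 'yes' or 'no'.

Initial components: {0,1,2,3,4,5,6,7}
Adding edge (0,6): both already in same component {0,1,2,3,4,5,6,7}. No change.
New components: {0,1,2,3,4,5,6,7}
Are 1 and 2 in the same component? yes

Answer: yes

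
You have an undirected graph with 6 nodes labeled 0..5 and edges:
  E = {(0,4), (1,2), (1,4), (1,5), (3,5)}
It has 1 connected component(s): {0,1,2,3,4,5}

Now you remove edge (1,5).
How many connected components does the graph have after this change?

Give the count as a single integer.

Initial component count: 1
Remove (1,5): it was a bridge. Count increases: 1 -> 2.
  After removal, components: {0,1,2,4} {3,5}
New component count: 2

Answer: 2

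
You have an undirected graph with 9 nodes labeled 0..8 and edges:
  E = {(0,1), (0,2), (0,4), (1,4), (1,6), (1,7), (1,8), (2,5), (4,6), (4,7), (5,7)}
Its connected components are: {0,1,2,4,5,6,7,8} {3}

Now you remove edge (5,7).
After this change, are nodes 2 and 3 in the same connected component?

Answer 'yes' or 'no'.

Answer: no

Derivation:
Initial components: {0,1,2,4,5,6,7,8} {3}
Removing edge (5,7): not a bridge — component count unchanged at 2.
New components: {0,1,2,4,5,6,7,8} {3}
Are 2 and 3 in the same component? no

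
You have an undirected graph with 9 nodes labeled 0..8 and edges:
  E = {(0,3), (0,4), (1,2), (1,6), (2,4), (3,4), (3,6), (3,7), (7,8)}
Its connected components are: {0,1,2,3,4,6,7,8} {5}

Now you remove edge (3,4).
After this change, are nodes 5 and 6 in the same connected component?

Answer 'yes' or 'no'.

Initial components: {0,1,2,3,4,6,7,8} {5}
Removing edge (3,4): not a bridge — component count unchanged at 2.
New components: {0,1,2,3,4,6,7,8} {5}
Are 5 and 6 in the same component? no

Answer: no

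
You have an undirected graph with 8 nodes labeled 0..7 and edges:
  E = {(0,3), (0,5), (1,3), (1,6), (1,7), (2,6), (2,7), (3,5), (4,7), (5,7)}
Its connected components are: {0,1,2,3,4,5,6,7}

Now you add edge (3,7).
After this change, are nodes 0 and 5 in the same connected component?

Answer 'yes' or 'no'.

Answer: yes

Derivation:
Initial components: {0,1,2,3,4,5,6,7}
Adding edge (3,7): both already in same component {0,1,2,3,4,5,6,7}. No change.
New components: {0,1,2,3,4,5,6,7}
Are 0 and 5 in the same component? yes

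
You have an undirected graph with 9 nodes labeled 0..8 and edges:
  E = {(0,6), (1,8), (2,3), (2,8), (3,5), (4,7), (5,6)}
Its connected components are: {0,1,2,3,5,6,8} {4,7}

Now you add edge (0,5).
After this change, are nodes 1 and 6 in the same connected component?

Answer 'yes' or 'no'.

Initial components: {0,1,2,3,5,6,8} {4,7}
Adding edge (0,5): both already in same component {0,1,2,3,5,6,8}. No change.
New components: {0,1,2,3,5,6,8} {4,7}
Are 1 and 6 in the same component? yes

Answer: yes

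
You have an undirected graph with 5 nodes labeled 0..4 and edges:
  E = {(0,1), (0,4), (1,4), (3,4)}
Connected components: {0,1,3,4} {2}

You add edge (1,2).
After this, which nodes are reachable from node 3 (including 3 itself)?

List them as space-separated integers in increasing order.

Answer: 0 1 2 3 4

Derivation:
Before: nodes reachable from 3: {0,1,3,4}
Adding (1,2): merges 3's component with another. Reachability grows.
After: nodes reachable from 3: {0,1,2,3,4}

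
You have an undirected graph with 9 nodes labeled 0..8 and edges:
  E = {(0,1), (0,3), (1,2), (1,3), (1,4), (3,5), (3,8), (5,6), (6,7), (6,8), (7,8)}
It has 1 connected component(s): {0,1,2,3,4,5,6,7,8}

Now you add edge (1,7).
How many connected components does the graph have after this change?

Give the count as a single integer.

Initial component count: 1
Add (1,7): endpoints already in same component. Count unchanged: 1.
New component count: 1

Answer: 1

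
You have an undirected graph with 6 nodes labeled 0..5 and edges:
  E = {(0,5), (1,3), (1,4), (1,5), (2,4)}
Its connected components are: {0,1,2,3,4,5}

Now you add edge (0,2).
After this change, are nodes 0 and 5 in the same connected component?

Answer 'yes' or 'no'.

Initial components: {0,1,2,3,4,5}
Adding edge (0,2): both already in same component {0,1,2,3,4,5}. No change.
New components: {0,1,2,3,4,5}
Are 0 and 5 in the same component? yes

Answer: yes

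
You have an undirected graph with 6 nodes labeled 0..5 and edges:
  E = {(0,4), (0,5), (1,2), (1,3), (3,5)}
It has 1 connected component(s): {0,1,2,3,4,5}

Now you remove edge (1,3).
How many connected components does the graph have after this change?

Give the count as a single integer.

Answer: 2

Derivation:
Initial component count: 1
Remove (1,3): it was a bridge. Count increases: 1 -> 2.
  After removal, components: {0,3,4,5} {1,2}
New component count: 2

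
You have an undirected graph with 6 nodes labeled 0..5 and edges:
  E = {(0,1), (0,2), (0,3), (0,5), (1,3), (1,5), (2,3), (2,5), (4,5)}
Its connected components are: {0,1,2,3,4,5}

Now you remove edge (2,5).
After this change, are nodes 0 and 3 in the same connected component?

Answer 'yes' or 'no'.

Initial components: {0,1,2,3,4,5}
Removing edge (2,5): not a bridge — component count unchanged at 1.
New components: {0,1,2,3,4,5}
Are 0 and 3 in the same component? yes

Answer: yes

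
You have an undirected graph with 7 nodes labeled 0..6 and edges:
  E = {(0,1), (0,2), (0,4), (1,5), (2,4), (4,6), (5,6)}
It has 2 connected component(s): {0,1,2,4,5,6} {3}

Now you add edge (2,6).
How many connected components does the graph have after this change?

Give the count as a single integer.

Initial component count: 2
Add (2,6): endpoints already in same component. Count unchanged: 2.
New component count: 2

Answer: 2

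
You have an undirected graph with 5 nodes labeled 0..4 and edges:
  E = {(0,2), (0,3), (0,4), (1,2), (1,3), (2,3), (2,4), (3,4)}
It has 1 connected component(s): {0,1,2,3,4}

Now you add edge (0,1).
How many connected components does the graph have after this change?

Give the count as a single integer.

Answer: 1

Derivation:
Initial component count: 1
Add (0,1): endpoints already in same component. Count unchanged: 1.
New component count: 1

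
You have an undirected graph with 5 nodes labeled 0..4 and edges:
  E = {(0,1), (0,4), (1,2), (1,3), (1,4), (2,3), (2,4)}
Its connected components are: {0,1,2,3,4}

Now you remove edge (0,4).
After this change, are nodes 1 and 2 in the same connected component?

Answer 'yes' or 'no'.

Answer: yes

Derivation:
Initial components: {0,1,2,3,4}
Removing edge (0,4): not a bridge — component count unchanged at 1.
New components: {0,1,2,3,4}
Are 1 and 2 in the same component? yes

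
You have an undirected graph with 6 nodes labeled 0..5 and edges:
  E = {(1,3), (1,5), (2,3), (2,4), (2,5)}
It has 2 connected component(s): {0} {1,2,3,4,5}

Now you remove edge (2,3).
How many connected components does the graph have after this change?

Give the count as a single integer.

Initial component count: 2
Remove (2,3): not a bridge. Count unchanged: 2.
  After removal, components: {0} {1,2,3,4,5}
New component count: 2

Answer: 2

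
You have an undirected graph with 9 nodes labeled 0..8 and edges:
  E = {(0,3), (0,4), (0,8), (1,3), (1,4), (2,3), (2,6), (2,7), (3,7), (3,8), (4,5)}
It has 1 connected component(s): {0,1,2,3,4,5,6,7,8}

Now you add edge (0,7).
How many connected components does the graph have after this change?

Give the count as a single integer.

Initial component count: 1
Add (0,7): endpoints already in same component. Count unchanged: 1.
New component count: 1

Answer: 1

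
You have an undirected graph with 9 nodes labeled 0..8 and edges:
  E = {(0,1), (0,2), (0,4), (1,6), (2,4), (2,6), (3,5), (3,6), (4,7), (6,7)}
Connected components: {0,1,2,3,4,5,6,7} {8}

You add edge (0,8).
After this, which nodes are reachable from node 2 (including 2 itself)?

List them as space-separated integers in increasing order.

Answer: 0 1 2 3 4 5 6 7 8

Derivation:
Before: nodes reachable from 2: {0,1,2,3,4,5,6,7}
Adding (0,8): merges 2's component with another. Reachability grows.
After: nodes reachable from 2: {0,1,2,3,4,5,6,7,8}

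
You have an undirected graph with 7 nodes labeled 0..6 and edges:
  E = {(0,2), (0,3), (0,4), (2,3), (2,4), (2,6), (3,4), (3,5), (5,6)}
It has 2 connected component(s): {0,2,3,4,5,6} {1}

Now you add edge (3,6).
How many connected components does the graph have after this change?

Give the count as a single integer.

Answer: 2

Derivation:
Initial component count: 2
Add (3,6): endpoints already in same component. Count unchanged: 2.
New component count: 2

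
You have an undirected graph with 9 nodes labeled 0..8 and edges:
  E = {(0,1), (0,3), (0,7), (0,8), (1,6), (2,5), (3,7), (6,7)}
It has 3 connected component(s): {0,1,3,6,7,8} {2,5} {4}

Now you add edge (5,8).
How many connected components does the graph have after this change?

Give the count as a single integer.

Initial component count: 3
Add (5,8): merges two components. Count decreases: 3 -> 2.
New component count: 2

Answer: 2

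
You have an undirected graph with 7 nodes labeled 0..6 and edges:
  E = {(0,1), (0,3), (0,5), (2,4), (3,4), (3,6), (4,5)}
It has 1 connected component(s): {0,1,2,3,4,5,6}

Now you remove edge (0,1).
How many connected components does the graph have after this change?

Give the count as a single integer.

Initial component count: 1
Remove (0,1): it was a bridge. Count increases: 1 -> 2.
  After removal, components: {0,2,3,4,5,6} {1}
New component count: 2

Answer: 2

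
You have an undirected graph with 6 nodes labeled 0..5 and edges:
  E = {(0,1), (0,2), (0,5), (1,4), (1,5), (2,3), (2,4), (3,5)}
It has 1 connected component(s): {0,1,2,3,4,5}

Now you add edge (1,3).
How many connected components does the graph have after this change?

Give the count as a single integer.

Answer: 1

Derivation:
Initial component count: 1
Add (1,3): endpoints already in same component. Count unchanged: 1.
New component count: 1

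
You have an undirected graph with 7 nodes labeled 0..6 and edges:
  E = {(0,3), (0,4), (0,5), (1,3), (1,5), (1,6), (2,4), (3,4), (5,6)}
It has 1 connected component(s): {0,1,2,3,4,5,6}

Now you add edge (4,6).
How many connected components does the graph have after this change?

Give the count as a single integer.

Initial component count: 1
Add (4,6): endpoints already in same component. Count unchanged: 1.
New component count: 1

Answer: 1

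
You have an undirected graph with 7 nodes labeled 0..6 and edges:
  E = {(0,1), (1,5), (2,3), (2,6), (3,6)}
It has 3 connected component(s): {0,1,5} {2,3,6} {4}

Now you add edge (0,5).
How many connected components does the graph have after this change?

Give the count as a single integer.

Initial component count: 3
Add (0,5): endpoints already in same component. Count unchanged: 3.
New component count: 3

Answer: 3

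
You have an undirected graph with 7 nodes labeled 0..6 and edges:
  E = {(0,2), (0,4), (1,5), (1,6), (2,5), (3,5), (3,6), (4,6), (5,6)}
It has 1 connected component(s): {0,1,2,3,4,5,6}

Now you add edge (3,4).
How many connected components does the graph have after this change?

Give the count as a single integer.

Initial component count: 1
Add (3,4): endpoints already in same component. Count unchanged: 1.
New component count: 1

Answer: 1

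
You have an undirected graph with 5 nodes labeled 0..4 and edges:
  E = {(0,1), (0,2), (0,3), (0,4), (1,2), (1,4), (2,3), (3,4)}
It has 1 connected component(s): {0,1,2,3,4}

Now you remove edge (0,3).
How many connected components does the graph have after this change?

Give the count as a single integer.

Initial component count: 1
Remove (0,3): not a bridge. Count unchanged: 1.
  After removal, components: {0,1,2,3,4}
New component count: 1

Answer: 1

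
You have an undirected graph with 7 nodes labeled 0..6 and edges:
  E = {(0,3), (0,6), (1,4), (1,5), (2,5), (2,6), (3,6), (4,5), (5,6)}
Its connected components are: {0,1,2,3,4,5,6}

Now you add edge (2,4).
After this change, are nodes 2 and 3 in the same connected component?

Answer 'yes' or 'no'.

Answer: yes

Derivation:
Initial components: {0,1,2,3,4,5,6}
Adding edge (2,4): both already in same component {0,1,2,3,4,5,6}. No change.
New components: {0,1,2,3,4,5,6}
Are 2 and 3 in the same component? yes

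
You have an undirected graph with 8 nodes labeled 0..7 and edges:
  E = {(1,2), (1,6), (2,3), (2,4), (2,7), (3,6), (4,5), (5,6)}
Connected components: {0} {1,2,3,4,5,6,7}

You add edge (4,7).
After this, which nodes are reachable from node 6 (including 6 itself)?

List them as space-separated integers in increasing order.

Before: nodes reachable from 6: {1,2,3,4,5,6,7}
Adding (4,7): both endpoints already in same component. Reachability from 6 unchanged.
After: nodes reachable from 6: {1,2,3,4,5,6,7}

Answer: 1 2 3 4 5 6 7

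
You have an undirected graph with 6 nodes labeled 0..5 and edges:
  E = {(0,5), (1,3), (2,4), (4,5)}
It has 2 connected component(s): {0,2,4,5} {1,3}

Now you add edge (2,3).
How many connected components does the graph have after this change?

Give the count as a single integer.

Initial component count: 2
Add (2,3): merges two components. Count decreases: 2 -> 1.
New component count: 1

Answer: 1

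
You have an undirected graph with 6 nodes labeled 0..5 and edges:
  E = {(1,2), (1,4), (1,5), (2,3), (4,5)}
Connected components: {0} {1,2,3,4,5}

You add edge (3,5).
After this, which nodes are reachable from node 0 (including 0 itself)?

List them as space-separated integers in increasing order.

Answer: 0

Derivation:
Before: nodes reachable from 0: {0}
Adding (3,5): both endpoints already in same component. Reachability from 0 unchanged.
After: nodes reachable from 0: {0}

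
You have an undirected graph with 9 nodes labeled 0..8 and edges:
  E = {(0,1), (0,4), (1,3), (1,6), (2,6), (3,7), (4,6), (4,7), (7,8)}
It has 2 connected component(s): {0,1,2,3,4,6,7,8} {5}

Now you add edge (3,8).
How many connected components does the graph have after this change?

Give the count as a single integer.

Initial component count: 2
Add (3,8): endpoints already in same component. Count unchanged: 2.
New component count: 2

Answer: 2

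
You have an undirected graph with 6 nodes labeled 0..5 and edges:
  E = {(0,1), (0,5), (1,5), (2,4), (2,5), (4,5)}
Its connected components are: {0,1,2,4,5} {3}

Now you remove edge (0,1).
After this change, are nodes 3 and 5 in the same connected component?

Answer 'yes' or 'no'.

Initial components: {0,1,2,4,5} {3}
Removing edge (0,1): not a bridge — component count unchanged at 2.
New components: {0,1,2,4,5} {3}
Are 3 and 5 in the same component? no

Answer: no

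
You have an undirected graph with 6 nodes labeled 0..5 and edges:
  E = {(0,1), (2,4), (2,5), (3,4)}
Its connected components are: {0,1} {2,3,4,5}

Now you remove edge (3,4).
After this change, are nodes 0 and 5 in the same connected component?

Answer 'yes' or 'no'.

Answer: no

Derivation:
Initial components: {0,1} {2,3,4,5}
Removing edge (3,4): it was a bridge — component count 2 -> 3.
New components: {0,1} {2,4,5} {3}
Are 0 and 5 in the same component? no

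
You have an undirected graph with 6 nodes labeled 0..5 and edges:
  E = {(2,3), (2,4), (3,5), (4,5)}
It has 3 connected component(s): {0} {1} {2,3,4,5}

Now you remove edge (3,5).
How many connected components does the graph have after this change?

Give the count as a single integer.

Answer: 3

Derivation:
Initial component count: 3
Remove (3,5): not a bridge. Count unchanged: 3.
  After removal, components: {0} {1} {2,3,4,5}
New component count: 3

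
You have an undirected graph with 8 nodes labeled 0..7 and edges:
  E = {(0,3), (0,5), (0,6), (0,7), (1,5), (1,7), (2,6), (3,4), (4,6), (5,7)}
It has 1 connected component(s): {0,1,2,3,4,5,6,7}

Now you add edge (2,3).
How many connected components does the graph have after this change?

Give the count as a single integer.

Answer: 1

Derivation:
Initial component count: 1
Add (2,3): endpoints already in same component. Count unchanged: 1.
New component count: 1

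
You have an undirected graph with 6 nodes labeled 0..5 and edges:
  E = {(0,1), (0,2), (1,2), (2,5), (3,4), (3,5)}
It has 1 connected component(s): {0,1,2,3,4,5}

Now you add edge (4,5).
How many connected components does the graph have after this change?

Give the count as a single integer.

Initial component count: 1
Add (4,5): endpoints already in same component. Count unchanged: 1.
New component count: 1

Answer: 1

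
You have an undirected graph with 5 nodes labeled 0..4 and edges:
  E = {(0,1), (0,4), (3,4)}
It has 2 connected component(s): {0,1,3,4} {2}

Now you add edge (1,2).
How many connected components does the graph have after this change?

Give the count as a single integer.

Answer: 1

Derivation:
Initial component count: 2
Add (1,2): merges two components. Count decreases: 2 -> 1.
New component count: 1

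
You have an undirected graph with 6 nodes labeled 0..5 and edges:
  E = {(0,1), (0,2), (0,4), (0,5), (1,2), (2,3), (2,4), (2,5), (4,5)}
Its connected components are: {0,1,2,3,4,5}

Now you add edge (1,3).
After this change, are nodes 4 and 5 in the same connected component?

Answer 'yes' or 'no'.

Answer: yes

Derivation:
Initial components: {0,1,2,3,4,5}
Adding edge (1,3): both already in same component {0,1,2,3,4,5}. No change.
New components: {0,1,2,3,4,5}
Are 4 and 5 in the same component? yes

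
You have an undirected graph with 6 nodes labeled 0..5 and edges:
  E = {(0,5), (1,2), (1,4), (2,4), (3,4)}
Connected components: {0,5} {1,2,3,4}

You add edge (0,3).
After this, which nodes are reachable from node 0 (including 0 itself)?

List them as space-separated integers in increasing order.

Answer: 0 1 2 3 4 5

Derivation:
Before: nodes reachable from 0: {0,5}
Adding (0,3): merges 0's component with another. Reachability grows.
After: nodes reachable from 0: {0,1,2,3,4,5}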